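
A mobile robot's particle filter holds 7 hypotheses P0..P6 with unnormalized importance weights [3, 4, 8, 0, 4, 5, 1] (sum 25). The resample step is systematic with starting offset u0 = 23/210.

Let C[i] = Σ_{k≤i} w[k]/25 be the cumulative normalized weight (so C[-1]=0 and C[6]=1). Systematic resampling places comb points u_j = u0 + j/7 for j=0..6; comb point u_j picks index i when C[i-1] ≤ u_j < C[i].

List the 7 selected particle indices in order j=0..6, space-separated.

C = [3/25, 7/25, 3/5, 3/5, 19/25, 24/25, 1]
j=0: u_0=23/210 ∈ [0, 3/25) → index 0
j=1: u_1=53/210 ∈ [3/25, 7/25) → index 1
j=2: u_2=83/210 ∈ [7/25, 3/5) → index 2
j=3: u_3=113/210 ∈ [7/25, 3/5) → index 2
j=4: u_4=143/210 ∈ [3/5, 19/25) → index 4
j=5: u_5=173/210 ∈ [19/25, 24/25) → index 5
j=6: u_6=29/30 ∈ [24/25, 1) → index 6

0 1 2 2 4 5 6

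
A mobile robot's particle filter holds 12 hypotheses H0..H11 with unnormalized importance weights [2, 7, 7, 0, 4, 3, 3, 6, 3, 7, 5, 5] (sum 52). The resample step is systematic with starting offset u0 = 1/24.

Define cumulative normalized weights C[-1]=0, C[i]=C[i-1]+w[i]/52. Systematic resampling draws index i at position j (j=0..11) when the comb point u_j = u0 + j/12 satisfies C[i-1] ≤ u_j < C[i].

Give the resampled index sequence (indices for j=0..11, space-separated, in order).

1 1 2 2 4 6 7 8 9 9 10 11

C = [1/26, 9/52, 4/13, 4/13, 5/13, 23/52, 1/2, 8/13, 35/52, 21/26, 47/52, 1]
j=0: u_0=1/24 ∈ [1/26, 9/52) → index 1
j=1: u_1=1/8 ∈ [1/26, 9/52) → index 1
j=2: u_2=5/24 ∈ [9/52, 4/13) → index 2
j=3: u_3=7/24 ∈ [9/52, 4/13) → index 2
j=4: u_4=3/8 ∈ [4/13, 5/13) → index 4
j=5: u_5=11/24 ∈ [23/52, 1/2) → index 6
j=6: u_6=13/24 ∈ [1/2, 8/13) → index 7
j=7: u_7=5/8 ∈ [8/13, 35/52) → index 8
j=8: u_8=17/24 ∈ [35/52, 21/26) → index 9
j=9: u_9=19/24 ∈ [35/52, 21/26) → index 9
j=10: u_10=7/8 ∈ [21/26, 47/52) → index 10
j=11: u_11=23/24 ∈ [47/52, 1) → index 11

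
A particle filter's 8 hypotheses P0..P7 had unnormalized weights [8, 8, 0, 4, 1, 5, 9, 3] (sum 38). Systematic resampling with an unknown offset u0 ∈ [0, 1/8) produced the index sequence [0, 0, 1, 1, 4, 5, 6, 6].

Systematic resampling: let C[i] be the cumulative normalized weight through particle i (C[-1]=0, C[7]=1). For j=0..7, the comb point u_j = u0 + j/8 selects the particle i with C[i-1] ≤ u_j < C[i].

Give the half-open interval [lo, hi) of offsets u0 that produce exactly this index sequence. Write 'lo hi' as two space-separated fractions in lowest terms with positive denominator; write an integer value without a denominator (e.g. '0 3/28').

C = [4/19, 8/19, 8/19, 10/19, 21/38, 13/19, 35/38, 1]
j=0 picked index 0: u0 ∈ [0, 4/19)
j=1 picked index 0: u0 ∈ [-1/8, 13/152)
j=2 picked index 1: u0 ∈ [-3/76, 13/76)
j=3 picked index 1: u0 ∈ [-25/152, 7/152)
j=4 picked index 4: u0 ∈ [1/38, 1/19)
j=5 picked index 5: u0 ∈ [-11/152, 9/152)
j=6 picked index 6: u0 ∈ [-5/76, 13/76)
j=7 picked index 6: u0 ∈ [-29/152, 7/152)
intersection: [1/38, 7/152)

1/38 7/152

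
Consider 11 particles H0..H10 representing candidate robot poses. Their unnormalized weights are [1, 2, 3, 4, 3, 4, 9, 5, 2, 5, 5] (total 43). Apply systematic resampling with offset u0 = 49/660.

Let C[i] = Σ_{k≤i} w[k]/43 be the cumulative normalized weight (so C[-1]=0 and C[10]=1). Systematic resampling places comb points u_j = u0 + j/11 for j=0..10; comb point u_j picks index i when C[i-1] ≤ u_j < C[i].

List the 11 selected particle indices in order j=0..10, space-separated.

C = [1/43, 3/43, 6/43, 10/43, 13/43, 17/43, 26/43, 31/43, 33/43, 38/43, 1]
j=0: u_0=49/660 ∈ [3/43, 6/43) → index 2
j=1: u_1=109/660 ∈ [6/43, 10/43) → index 3
j=2: u_2=169/660 ∈ [10/43, 13/43) → index 4
j=3: u_3=229/660 ∈ [13/43, 17/43) → index 5
j=4: u_4=289/660 ∈ [17/43, 26/43) → index 6
j=5: u_5=349/660 ∈ [17/43, 26/43) → index 6
j=6: u_6=409/660 ∈ [26/43, 31/43) → index 7
j=7: u_7=469/660 ∈ [26/43, 31/43) → index 7
j=8: u_8=529/660 ∈ [33/43, 38/43) → index 9
j=9: u_9=589/660 ∈ [38/43, 1) → index 10
j=10: u_10=59/60 ∈ [38/43, 1) → index 10

2 3 4 5 6 6 7 7 9 10 10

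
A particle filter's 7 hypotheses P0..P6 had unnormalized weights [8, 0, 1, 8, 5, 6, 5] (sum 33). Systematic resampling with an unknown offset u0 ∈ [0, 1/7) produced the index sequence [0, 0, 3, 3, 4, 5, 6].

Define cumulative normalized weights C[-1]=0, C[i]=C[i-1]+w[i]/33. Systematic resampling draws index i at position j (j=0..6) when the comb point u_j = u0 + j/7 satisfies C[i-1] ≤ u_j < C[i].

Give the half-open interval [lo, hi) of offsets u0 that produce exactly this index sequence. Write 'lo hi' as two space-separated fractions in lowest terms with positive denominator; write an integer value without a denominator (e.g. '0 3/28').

C = [8/33, 8/33, 3/11, 17/33, 2/3, 28/33, 1]
j=0 picked index 0: u0 ∈ [0, 8/33)
j=1 picked index 0: u0 ∈ [-1/7, 23/231)
j=2 picked index 3: u0 ∈ [-1/77, 53/231)
j=3 picked index 3: u0 ∈ [-12/77, 20/231)
j=4 picked index 4: u0 ∈ [-13/231, 2/21)
j=5 picked index 5: u0 ∈ [-1/21, 31/231)
j=6 picked index 6: u0 ∈ [-2/231, 1/7)
intersection: [0, 20/231)

0 20/231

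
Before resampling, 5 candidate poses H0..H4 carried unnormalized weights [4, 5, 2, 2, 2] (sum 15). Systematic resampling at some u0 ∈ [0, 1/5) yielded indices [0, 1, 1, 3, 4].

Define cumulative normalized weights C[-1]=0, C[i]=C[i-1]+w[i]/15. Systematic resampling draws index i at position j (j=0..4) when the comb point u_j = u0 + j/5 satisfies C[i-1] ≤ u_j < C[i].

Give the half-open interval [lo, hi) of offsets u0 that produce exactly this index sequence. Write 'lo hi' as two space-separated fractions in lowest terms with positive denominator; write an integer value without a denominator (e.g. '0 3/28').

2/15 1/5

C = [4/15, 3/5, 11/15, 13/15, 1]
j=0 picked index 0: u0 ∈ [0, 4/15)
j=1 picked index 1: u0 ∈ [1/15, 2/5)
j=2 picked index 1: u0 ∈ [-2/15, 1/5)
j=3 picked index 3: u0 ∈ [2/15, 4/15)
j=4 picked index 4: u0 ∈ [1/15, 1/5)
intersection: [2/15, 1/5)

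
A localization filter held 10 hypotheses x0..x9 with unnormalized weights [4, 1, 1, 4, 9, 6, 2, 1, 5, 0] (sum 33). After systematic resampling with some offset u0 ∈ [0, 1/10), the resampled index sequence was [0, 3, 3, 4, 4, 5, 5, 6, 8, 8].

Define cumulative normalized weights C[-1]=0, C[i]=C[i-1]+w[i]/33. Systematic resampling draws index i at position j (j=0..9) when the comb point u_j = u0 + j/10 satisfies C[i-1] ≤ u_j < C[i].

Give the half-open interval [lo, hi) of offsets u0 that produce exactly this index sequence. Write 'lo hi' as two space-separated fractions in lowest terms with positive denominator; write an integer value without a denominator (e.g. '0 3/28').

C = [4/33, 5/33, 2/11, 10/33, 19/33, 25/33, 9/11, 28/33, 1, 1]
j=0 picked index 0: u0 ∈ [0, 4/33)
j=1 picked index 3: u0 ∈ [9/110, 67/330)
j=2 picked index 3: u0 ∈ [-1/55, 17/165)
j=3 picked index 4: u0 ∈ [1/330, 91/330)
j=4 picked index 4: u0 ∈ [-16/165, 29/165)
j=5 picked index 5: u0 ∈ [5/66, 17/66)
j=6 picked index 5: u0 ∈ [-4/165, 26/165)
j=7 picked index 6: u0 ∈ [19/330, 13/110)
j=8 picked index 8: u0 ∈ [8/165, 1/5)
j=9 picked index 8: u0 ∈ [-17/330, 1/10)
intersection: [9/110, 1/10)

9/110 1/10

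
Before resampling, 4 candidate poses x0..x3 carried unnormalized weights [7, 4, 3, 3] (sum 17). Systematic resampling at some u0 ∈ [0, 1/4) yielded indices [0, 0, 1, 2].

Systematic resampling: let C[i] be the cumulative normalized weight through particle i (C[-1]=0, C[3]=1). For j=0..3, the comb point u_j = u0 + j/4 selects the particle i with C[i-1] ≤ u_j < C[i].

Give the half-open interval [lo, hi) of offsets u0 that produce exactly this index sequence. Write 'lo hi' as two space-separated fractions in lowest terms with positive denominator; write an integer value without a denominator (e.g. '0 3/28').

C = [7/17, 11/17, 14/17, 1]
j=0 picked index 0: u0 ∈ [0, 7/17)
j=1 picked index 0: u0 ∈ [-1/4, 11/68)
j=2 picked index 1: u0 ∈ [-3/34, 5/34)
j=3 picked index 2: u0 ∈ [-7/68, 5/68)
intersection: [0, 5/68)

0 5/68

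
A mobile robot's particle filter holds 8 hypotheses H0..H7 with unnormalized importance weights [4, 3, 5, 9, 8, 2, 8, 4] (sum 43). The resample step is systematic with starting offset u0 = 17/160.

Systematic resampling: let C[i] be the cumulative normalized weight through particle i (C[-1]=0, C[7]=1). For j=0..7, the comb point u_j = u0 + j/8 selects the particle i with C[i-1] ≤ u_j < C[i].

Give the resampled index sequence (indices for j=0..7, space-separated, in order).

C = [4/43, 7/43, 12/43, 21/43, 29/43, 31/43, 39/43, 1]
j=0: u_0=17/160 ∈ [4/43, 7/43) → index 1
j=1: u_1=37/160 ∈ [7/43, 12/43) → index 2
j=2: u_2=57/160 ∈ [12/43, 21/43) → index 3
j=3: u_3=77/160 ∈ [12/43, 21/43) → index 3
j=4: u_4=97/160 ∈ [21/43, 29/43) → index 4
j=5: u_5=117/160 ∈ [31/43, 39/43) → index 6
j=6: u_6=137/160 ∈ [31/43, 39/43) → index 6
j=7: u_7=157/160 ∈ [39/43, 1) → index 7

1 2 3 3 4 6 6 7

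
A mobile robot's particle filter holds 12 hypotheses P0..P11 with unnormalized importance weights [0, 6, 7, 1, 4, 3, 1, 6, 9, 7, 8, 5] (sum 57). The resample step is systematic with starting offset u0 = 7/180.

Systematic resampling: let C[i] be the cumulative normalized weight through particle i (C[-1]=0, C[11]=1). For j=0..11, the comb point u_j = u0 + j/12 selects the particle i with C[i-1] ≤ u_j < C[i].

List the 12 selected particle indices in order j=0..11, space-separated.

1 2 2 4 6 7 8 8 9 10 10 11

C = [0, 2/19, 13/57, 14/57, 6/19, 7/19, 22/57, 28/57, 37/57, 44/57, 52/57, 1]
j=0: u_0=7/180 ∈ [0, 2/19) → index 1
j=1: u_1=11/90 ∈ [2/19, 13/57) → index 2
j=2: u_2=37/180 ∈ [2/19, 13/57) → index 2
j=3: u_3=13/45 ∈ [14/57, 6/19) → index 4
j=4: u_4=67/180 ∈ [7/19, 22/57) → index 6
j=5: u_5=41/90 ∈ [22/57, 28/57) → index 7
j=6: u_6=97/180 ∈ [28/57, 37/57) → index 8
j=7: u_7=28/45 ∈ [28/57, 37/57) → index 8
j=8: u_8=127/180 ∈ [37/57, 44/57) → index 9
j=9: u_9=71/90 ∈ [44/57, 52/57) → index 10
j=10: u_10=157/180 ∈ [44/57, 52/57) → index 10
j=11: u_11=43/45 ∈ [52/57, 1) → index 11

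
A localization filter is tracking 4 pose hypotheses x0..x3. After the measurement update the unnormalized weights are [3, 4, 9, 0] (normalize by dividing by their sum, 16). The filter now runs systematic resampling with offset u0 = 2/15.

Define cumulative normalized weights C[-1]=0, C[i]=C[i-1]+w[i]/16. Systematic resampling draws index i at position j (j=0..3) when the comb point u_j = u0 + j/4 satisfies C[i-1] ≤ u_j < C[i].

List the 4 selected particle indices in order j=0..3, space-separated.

C = [3/16, 7/16, 1, 1]
j=0: u_0=2/15 ∈ [0, 3/16) → index 0
j=1: u_1=23/60 ∈ [3/16, 7/16) → index 1
j=2: u_2=19/30 ∈ [7/16, 1) → index 2
j=3: u_3=53/60 ∈ [7/16, 1) → index 2

0 1 2 2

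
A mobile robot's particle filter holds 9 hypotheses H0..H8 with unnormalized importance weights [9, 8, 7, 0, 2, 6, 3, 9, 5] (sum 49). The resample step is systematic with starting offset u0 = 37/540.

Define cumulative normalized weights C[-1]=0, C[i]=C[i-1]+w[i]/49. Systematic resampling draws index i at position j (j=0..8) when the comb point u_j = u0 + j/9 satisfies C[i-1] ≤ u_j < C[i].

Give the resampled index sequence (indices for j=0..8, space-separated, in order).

C = [9/49, 17/49, 24/49, 24/49, 26/49, 32/49, 5/7, 44/49, 1]
j=0: u_0=37/540 ∈ [0, 9/49) → index 0
j=1: u_1=97/540 ∈ [0, 9/49) → index 0
j=2: u_2=157/540 ∈ [9/49, 17/49) → index 1
j=3: u_3=217/540 ∈ [17/49, 24/49) → index 2
j=4: u_4=277/540 ∈ [24/49, 26/49) → index 4
j=5: u_5=337/540 ∈ [26/49, 32/49) → index 5
j=6: u_6=397/540 ∈ [5/7, 44/49) → index 7
j=7: u_7=457/540 ∈ [5/7, 44/49) → index 7
j=8: u_8=517/540 ∈ [44/49, 1) → index 8

0 0 1 2 4 5 7 7 8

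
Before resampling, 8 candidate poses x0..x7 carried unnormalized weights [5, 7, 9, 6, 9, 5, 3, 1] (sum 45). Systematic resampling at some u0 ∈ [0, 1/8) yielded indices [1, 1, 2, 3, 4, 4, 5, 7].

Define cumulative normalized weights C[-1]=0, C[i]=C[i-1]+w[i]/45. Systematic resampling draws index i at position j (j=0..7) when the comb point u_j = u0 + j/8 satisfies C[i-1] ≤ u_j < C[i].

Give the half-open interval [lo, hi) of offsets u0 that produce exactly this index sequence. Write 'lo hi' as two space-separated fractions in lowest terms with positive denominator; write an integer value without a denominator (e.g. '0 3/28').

1/9 1/8

C = [1/9, 4/15, 7/15, 3/5, 4/5, 41/45, 44/45, 1]
j=0 picked index 1: u0 ∈ [1/9, 4/15)
j=1 picked index 1: u0 ∈ [-1/72, 17/120)
j=2 picked index 2: u0 ∈ [1/60, 13/60)
j=3 picked index 3: u0 ∈ [11/120, 9/40)
j=4 picked index 4: u0 ∈ [1/10, 3/10)
j=5 picked index 4: u0 ∈ [-1/40, 7/40)
j=6 picked index 5: u0 ∈ [1/20, 29/180)
j=7 picked index 7: u0 ∈ [37/360, 1/8)
intersection: [1/9, 1/8)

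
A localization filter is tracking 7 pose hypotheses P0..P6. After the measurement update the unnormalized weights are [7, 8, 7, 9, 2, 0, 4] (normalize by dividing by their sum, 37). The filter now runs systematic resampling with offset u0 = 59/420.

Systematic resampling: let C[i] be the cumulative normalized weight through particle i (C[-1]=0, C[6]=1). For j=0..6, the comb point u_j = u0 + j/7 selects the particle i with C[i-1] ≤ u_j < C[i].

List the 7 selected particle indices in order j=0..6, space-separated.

0 1 2 2 3 4 6

C = [7/37, 15/37, 22/37, 31/37, 33/37, 33/37, 1]
j=0: u_0=59/420 ∈ [0, 7/37) → index 0
j=1: u_1=17/60 ∈ [7/37, 15/37) → index 1
j=2: u_2=179/420 ∈ [15/37, 22/37) → index 2
j=3: u_3=239/420 ∈ [15/37, 22/37) → index 2
j=4: u_4=299/420 ∈ [22/37, 31/37) → index 3
j=5: u_5=359/420 ∈ [31/37, 33/37) → index 4
j=6: u_6=419/420 ∈ [33/37, 1) → index 6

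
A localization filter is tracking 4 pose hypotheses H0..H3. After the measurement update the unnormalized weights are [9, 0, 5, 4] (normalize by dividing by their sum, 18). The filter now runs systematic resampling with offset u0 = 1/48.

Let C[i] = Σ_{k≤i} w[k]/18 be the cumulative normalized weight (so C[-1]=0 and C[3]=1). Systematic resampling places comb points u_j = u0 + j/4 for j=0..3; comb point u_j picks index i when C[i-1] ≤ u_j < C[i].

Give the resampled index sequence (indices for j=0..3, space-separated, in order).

0 0 2 2

C = [1/2, 1/2, 7/9, 1]
j=0: u_0=1/48 ∈ [0, 1/2) → index 0
j=1: u_1=13/48 ∈ [0, 1/2) → index 0
j=2: u_2=25/48 ∈ [1/2, 7/9) → index 2
j=3: u_3=37/48 ∈ [1/2, 7/9) → index 2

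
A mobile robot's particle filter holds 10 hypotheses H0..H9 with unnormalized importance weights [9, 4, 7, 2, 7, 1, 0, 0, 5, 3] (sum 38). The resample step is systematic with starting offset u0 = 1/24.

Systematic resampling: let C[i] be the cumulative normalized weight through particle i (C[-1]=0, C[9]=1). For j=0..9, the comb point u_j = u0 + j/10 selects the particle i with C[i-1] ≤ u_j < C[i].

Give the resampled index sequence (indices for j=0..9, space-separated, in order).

C = [9/38, 13/38, 10/19, 11/19, 29/38, 15/19, 15/19, 15/19, 35/38, 1]
j=0: u_0=1/24 ∈ [0, 9/38) → index 0
j=1: u_1=17/120 ∈ [0, 9/38) → index 0
j=2: u_2=29/120 ∈ [9/38, 13/38) → index 1
j=3: u_3=41/120 ∈ [9/38, 13/38) → index 1
j=4: u_4=53/120 ∈ [13/38, 10/19) → index 2
j=5: u_5=13/24 ∈ [10/19, 11/19) → index 3
j=6: u_6=77/120 ∈ [11/19, 29/38) → index 4
j=7: u_7=89/120 ∈ [11/19, 29/38) → index 4
j=8: u_8=101/120 ∈ [15/19, 35/38) → index 8
j=9: u_9=113/120 ∈ [35/38, 1) → index 9

0 0 1 1 2 3 4 4 8 9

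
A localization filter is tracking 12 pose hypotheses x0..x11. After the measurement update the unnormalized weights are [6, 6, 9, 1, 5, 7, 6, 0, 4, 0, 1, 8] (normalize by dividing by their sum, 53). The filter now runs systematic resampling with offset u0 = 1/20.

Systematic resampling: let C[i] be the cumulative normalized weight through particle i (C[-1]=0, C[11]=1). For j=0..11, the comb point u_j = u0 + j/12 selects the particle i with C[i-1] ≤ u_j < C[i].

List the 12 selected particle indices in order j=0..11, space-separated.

0 1 1 2 2 4 5 5 6 8 11 11

C = [6/53, 12/53, 21/53, 22/53, 27/53, 34/53, 40/53, 40/53, 44/53, 44/53, 45/53, 1]
j=0: u_0=1/20 ∈ [0, 6/53) → index 0
j=1: u_1=2/15 ∈ [6/53, 12/53) → index 1
j=2: u_2=13/60 ∈ [6/53, 12/53) → index 1
j=3: u_3=3/10 ∈ [12/53, 21/53) → index 2
j=4: u_4=23/60 ∈ [12/53, 21/53) → index 2
j=5: u_5=7/15 ∈ [22/53, 27/53) → index 4
j=6: u_6=11/20 ∈ [27/53, 34/53) → index 5
j=7: u_7=19/30 ∈ [27/53, 34/53) → index 5
j=8: u_8=43/60 ∈ [34/53, 40/53) → index 6
j=9: u_9=4/5 ∈ [40/53, 44/53) → index 8
j=10: u_10=53/60 ∈ [45/53, 1) → index 11
j=11: u_11=29/30 ∈ [45/53, 1) → index 11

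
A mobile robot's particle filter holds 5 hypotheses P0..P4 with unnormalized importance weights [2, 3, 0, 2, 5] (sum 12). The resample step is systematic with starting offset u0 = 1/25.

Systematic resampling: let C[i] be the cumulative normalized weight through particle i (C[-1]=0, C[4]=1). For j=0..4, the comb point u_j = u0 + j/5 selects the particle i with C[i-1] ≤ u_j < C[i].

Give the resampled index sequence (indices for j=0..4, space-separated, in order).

C = [1/6, 5/12, 5/12, 7/12, 1]
j=0: u_0=1/25 ∈ [0, 1/6) → index 0
j=1: u_1=6/25 ∈ [1/6, 5/12) → index 1
j=2: u_2=11/25 ∈ [5/12, 7/12) → index 3
j=3: u_3=16/25 ∈ [7/12, 1) → index 4
j=4: u_4=21/25 ∈ [7/12, 1) → index 4

0 1 3 4 4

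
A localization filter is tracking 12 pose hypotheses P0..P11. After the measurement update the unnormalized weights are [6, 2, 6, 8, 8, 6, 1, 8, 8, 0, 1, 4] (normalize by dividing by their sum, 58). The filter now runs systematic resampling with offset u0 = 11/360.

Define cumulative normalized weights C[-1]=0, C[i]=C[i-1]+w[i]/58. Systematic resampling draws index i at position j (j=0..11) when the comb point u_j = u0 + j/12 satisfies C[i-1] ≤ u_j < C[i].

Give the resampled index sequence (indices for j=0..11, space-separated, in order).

C = [3/29, 4/29, 7/29, 11/29, 15/29, 18/29, 37/58, 45/58, 53/58, 53/58, 27/29, 1]
j=0: u_0=11/360 ∈ [0, 3/29) → index 0
j=1: u_1=41/360 ∈ [3/29, 4/29) → index 1
j=2: u_2=71/360 ∈ [4/29, 7/29) → index 2
j=3: u_3=101/360 ∈ [7/29, 11/29) → index 3
j=4: u_4=131/360 ∈ [7/29, 11/29) → index 3
j=5: u_5=161/360 ∈ [11/29, 15/29) → index 4
j=6: u_6=191/360 ∈ [15/29, 18/29) → index 5
j=7: u_7=221/360 ∈ [15/29, 18/29) → index 5
j=8: u_8=251/360 ∈ [37/58, 45/58) → index 7
j=9: u_9=281/360 ∈ [45/58, 53/58) → index 8
j=10: u_10=311/360 ∈ [45/58, 53/58) → index 8
j=11: u_11=341/360 ∈ [27/29, 1) → index 11

0 1 2 3 3 4 5 5 7 8 8 11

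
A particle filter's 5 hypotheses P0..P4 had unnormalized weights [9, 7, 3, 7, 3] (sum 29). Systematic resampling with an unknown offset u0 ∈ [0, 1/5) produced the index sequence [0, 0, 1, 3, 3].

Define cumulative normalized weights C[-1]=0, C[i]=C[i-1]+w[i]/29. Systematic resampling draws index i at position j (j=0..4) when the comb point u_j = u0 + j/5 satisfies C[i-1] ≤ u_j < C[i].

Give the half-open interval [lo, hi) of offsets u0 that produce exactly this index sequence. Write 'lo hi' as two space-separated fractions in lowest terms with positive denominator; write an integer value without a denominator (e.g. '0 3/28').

C = [9/29, 16/29, 19/29, 26/29, 1]
j=0 picked index 0: u0 ∈ [0, 9/29)
j=1 picked index 0: u0 ∈ [-1/5, 16/145)
j=2 picked index 1: u0 ∈ [-13/145, 22/145)
j=3 picked index 3: u0 ∈ [8/145, 43/145)
j=4 picked index 3: u0 ∈ [-21/145, 14/145)
intersection: [8/145, 14/145)

8/145 14/145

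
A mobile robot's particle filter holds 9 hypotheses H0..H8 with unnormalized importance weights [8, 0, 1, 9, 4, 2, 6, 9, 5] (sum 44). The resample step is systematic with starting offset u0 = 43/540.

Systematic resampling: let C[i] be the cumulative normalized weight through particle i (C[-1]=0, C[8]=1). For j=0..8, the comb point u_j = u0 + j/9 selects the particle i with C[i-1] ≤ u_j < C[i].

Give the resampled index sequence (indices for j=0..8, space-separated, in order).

C = [2/11, 2/11, 9/44, 9/22, 1/2, 6/11, 15/22, 39/44, 1]
j=0: u_0=43/540 ∈ [0, 2/11) → index 0
j=1: u_1=103/540 ∈ [2/11, 9/44) → index 2
j=2: u_2=163/540 ∈ [9/44, 9/22) → index 3
j=3: u_3=223/540 ∈ [9/22, 1/2) → index 4
j=4: u_4=283/540 ∈ [1/2, 6/11) → index 5
j=5: u_5=343/540 ∈ [6/11, 15/22) → index 6
j=6: u_6=403/540 ∈ [15/22, 39/44) → index 7
j=7: u_7=463/540 ∈ [15/22, 39/44) → index 7
j=8: u_8=523/540 ∈ [39/44, 1) → index 8

0 2 3 4 5 6 7 7 8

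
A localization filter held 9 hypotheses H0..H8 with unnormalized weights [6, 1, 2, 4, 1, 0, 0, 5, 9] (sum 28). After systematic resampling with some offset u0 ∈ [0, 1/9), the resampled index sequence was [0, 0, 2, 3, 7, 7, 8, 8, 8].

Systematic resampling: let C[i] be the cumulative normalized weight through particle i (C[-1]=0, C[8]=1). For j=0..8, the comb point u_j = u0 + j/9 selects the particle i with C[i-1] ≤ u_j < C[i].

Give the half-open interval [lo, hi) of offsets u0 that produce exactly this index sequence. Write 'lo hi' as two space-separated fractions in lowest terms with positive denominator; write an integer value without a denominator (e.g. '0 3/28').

1/18 25/252

C = [3/14, 1/4, 9/28, 13/28, 1/2, 1/2, 1/2, 19/28, 1]
j=0 picked index 0: u0 ∈ [0, 3/14)
j=1 picked index 0: u0 ∈ [-1/9, 13/126)
j=2 picked index 2: u0 ∈ [1/36, 25/252)
j=3 picked index 3: u0 ∈ [-1/84, 11/84)
j=4 picked index 7: u0 ∈ [1/18, 59/252)
j=5 picked index 7: u0 ∈ [-1/18, 31/252)
j=6 picked index 8: u0 ∈ [1/84, 1/3)
j=7 picked index 8: u0 ∈ [-25/252, 2/9)
j=8 picked index 8: u0 ∈ [-53/252, 1/9)
intersection: [1/18, 25/252)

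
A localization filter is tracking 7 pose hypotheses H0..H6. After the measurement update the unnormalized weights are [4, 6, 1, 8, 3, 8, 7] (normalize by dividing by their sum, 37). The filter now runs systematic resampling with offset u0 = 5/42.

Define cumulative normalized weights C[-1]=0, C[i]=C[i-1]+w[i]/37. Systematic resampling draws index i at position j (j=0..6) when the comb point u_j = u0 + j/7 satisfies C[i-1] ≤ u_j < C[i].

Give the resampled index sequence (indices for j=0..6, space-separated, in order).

C = [4/37, 10/37, 11/37, 19/37, 22/37, 30/37, 1]
j=0: u_0=5/42 ∈ [4/37, 10/37) → index 1
j=1: u_1=11/42 ∈ [4/37, 10/37) → index 1
j=2: u_2=17/42 ∈ [11/37, 19/37) → index 3
j=3: u_3=23/42 ∈ [19/37, 22/37) → index 4
j=4: u_4=29/42 ∈ [22/37, 30/37) → index 5
j=5: u_5=5/6 ∈ [30/37, 1) → index 6
j=6: u_6=41/42 ∈ [30/37, 1) → index 6

1 1 3 4 5 6 6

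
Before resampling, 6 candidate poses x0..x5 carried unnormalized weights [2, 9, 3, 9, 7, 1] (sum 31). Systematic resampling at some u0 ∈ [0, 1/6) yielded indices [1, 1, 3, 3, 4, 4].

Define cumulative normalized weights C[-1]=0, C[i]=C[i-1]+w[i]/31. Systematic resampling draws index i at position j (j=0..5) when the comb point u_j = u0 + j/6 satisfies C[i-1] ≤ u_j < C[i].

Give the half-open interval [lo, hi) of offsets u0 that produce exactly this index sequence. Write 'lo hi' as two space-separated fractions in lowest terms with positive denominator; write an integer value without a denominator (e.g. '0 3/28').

C = [2/31, 11/31, 14/31, 23/31, 30/31, 1]
j=0 picked index 1: u0 ∈ [2/31, 11/31)
j=1 picked index 1: u0 ∈ [-19/186, 35/186)
j=2 picked index 3: u0 ∈ [11/93, 38/93)
j=3 picked index 3: u0 ∈ [-3/62, 15/62)
j=4 picked index 4: u0 ∈ [7/93, 28/93)
j=5 picked index 4: u0 ∈ [-17/186, 25/186)
intersection: [11/93, 25/186)

11/93 25/186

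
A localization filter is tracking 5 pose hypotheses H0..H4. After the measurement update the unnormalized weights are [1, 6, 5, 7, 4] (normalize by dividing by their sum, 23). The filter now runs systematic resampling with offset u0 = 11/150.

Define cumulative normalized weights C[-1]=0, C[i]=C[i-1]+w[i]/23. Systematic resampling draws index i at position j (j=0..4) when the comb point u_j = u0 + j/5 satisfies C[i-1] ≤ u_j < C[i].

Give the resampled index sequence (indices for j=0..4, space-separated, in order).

C = [1/23, 7/23, 12/23, 19/23, 1]
j=0: u_0=11/150 ∈ [1/23, 7/23) → index 1
j=1: u_1=41/150 ∈ [1/23, 7/23) → index 1
j=2: u_2=71/150 ∈ [7/23, 12/23) → index 2
j=3: u_3=101/150 ∈ [12/23, 19/23) → index 3
j=4: u_4=131/150 ∈ [19/23, 1) → index 4

1 1 2 3 4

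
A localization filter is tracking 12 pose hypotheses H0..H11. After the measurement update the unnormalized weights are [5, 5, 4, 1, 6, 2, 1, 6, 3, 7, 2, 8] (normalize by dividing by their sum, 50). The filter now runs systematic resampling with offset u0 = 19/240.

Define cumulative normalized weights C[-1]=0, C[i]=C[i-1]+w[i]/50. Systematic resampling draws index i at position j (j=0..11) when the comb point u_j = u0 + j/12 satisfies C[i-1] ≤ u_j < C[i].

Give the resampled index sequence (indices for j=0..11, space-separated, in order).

0 1 2 4 4 7 7 9 9 10 11 11

C = [1/10, 1/5, 7/25, 3/10, 21/50, 23/50, 12/25, 3/5, 33/50, 4/5, 21/25, 1]
j=0: u_0=19/240 ∈ [0, 1/10) → index 0
j=1: u_1=13/80 ∈ [1/10, 1/5) → index 1
j=2: u_2=59/240 ∈ [1/5, 7/25) → index 2
j=3: u_3=79/240 ∈ [3/10, 21/50) → index 4
j=4: u_4=33/80 ∈ [3/10, 21/50) → index 4
j=5: u_5=119/240 ∈ [12/25, 3/5) → index 7
j=6: u_6=139/240 ∈ [12/25, 3/5) → index 7
j=7: u_7=53/80 ∈ [33/50, 4/5) → index 9
j=8: u_8=179/240 ∈ [33/50, 4/5) → index 9
j=9: u_9=199/240 ∈ [4/5, 21/25) → index 10
j=10: u_10=73/80 ∈ [21/25, 1) → index 11
j=11: u_11=239/240 ∈ [21/25, 1) → index 11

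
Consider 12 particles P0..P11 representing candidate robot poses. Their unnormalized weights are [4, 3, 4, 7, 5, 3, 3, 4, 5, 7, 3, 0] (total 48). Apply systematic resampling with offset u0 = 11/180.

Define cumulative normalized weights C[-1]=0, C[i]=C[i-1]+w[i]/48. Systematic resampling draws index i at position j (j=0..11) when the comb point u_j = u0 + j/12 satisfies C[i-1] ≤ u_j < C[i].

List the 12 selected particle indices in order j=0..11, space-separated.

C = [1/12, 7/48, 11/48, 3/8, 23/48, 13/24, 29/48, 11/16, 19/24, 15/16, 1, 1]
j=0: u_0=11/180 ∈ [0, 1/12) → index 0
j=1: u_1=13/90 ∈ [1/12, 7/48) → index 1
j=2: u_2=41/180 ∈ [7/48, 11/48) → index 2
j=3: u_3=14/45 ∈ [11/48, 3/8) → index 3
j=4: u_4=71/180 ∈ [3/8, 23/48) → index 4
j=5: u_5=43/90 ∈ [3/8, 23/48) → index 4
j=6: u_6=101/180 ∈ [13/24, 29/48) → index 6
j=7: u_7=29/45 ∈ [29/48, 11/16) → index 7
j=8: u_8=131/180 ∈ [11/16, 19/24) → index 8
j=9: u_9=73/90 ∈ [19/24, 15/16) → index 9
j=10: u_10=161/180 ∈ [19/24, 15/16) → index 9
j=11: u_11=44/45 ∈ [15/16, 1) → index 10

0 1 2 3 4 4 6 7 8 9 9 10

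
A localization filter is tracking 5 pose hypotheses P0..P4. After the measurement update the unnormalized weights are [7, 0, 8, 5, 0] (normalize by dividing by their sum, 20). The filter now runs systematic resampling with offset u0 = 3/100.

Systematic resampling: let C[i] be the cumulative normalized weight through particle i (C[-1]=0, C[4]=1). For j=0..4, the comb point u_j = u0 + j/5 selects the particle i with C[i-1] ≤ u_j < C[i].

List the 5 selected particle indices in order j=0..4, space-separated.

C = [7/20, 7/20, 3/4, 1, 1]
j=0: u_0=3/100 ∈ [0, 7/20) → index 0
j=1: u_1=23/100 ∈ [0, 7/20) → index 0
j=2: u_2=43/100 ∈ [7/20, 3/4) → index 2
j=3: u_3=63/100 ∈ [7/20, 3/4) → index 2
j=4: u_4=83/100 ∈ [3/4, 1) → index 3

0 0 2 2 3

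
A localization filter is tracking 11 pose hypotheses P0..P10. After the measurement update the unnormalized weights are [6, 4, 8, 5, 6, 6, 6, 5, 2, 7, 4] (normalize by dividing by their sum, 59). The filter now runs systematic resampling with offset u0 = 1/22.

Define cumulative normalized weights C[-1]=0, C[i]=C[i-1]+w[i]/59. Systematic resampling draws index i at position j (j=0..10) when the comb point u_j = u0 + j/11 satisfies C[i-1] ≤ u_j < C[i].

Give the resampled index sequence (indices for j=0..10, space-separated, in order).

C = [6/59, 10/59, 18/59, 23/59, 29/59, 35/59, 41/59, 46/59, 48/59, 55/59, 1]
j=0: u_0=1/22 ∈ [0, 6/59) → index 0
j=1: u_1=3/22 ∈ [6/59, 10/59) → index 1
j=2: u_2=5/22 ∈ [10/59, 18/59) → index 2
j=3: u_3=7/22 ∈ [18/59, 23/59) → index 3
j=4: u_4=9/22 ∈ [23/59, 29/59) → index 4
j=5: u_5=1/2 ∈ [29/59, 35/59) → index 5
j=6: u_6=13/22 ∈ [29/59, 35/59) → index 5
j=7: u_7=15/22 ∈ [35/59, 41/59) → index 6
j=8: u_8=17/22 ∈ [41/59, 46/59) → index 7
j=9: u_9=19/22 ∈ [48/59, 55/59) → index 9
j=10: u_10=21/22 ∈ [55/59, 1) → index 10

0 1 2 3 4 5 5 6 7 9 10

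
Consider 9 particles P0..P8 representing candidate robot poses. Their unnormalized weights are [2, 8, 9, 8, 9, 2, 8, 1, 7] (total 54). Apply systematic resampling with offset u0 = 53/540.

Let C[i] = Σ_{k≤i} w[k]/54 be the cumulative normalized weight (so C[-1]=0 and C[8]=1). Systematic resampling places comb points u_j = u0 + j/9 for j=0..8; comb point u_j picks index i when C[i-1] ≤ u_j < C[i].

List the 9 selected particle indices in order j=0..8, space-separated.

C = [1/27, 5/27, 19/54, 1/2, 2/3, 19/27, 23/27, 47/54, 1]
j=0: u_0=53/540 ∈ [1/27, 5/27) → index 1
j=1: u_1=113/540 ∈ [5/27, 19/54) → index 2
j=2: u_2=173/540 ∈ [5/27, 19/54) → index 2
j=3: u_3=233/540 ∈ [19/54, 1/2) → index 3
j=4: u_4=293/540 ∈ [1/2, 2/3) → index 4
j=5: u_5=353/540 ∈ [1/2, 2/3) → index 4
j=6: u_6=413/540 ∈ [19/27, 23/27) → index 6
j=7: u_7=473/540 ∈ [47/54, 1) → index 8
j=8: u_8=533/540 ∈ [47/54, 1) → index 8

1 2 2 3 4 4 6 8 8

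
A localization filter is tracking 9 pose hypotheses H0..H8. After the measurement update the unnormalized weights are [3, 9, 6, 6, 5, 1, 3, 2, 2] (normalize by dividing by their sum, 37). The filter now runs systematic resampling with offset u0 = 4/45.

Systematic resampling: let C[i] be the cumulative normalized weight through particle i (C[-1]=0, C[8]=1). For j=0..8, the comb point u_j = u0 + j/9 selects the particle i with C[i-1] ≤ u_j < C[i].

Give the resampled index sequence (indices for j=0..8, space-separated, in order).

C = [3/37, 12/37, 18/37, 24/37, 29/37, 30/37, 33/37, 35/37, 1]
j=0: u_0=4/45 ∈ [3/37, 12/37) → index 1
j=1: u_1=1/5 ∈ [3/37, 12/37) → index 1
j=2: u_2=14/45 ∈ [3/37, 12/37) → index 1
j=3: u_3=19/45 ∈ [12/37, 18/37) → index 2
j=4: u_4=8/15 ∈ [18/37, 24/37) → index 3
j=5: u_5=29/45 ∈ [18/37, 24/37) → index 3
j=6: u_6=34/45 ∈ [24/37, 29/37) → index 4
j=7: u_7=13/15 ∈ [30/37, 33/37) → index 6
j=8: u_8=44/45 ∈ [35/37, 1) → index 8

1 1 1 2 3 3 4 6 8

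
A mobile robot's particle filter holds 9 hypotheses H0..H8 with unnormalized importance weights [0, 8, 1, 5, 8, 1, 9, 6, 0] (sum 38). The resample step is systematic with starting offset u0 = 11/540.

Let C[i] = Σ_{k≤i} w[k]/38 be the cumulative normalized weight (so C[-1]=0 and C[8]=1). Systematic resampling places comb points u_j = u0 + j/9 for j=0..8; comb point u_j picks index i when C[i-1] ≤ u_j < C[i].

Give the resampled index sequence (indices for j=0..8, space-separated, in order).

C = [0, 4/19, 9/38, 7/19, 11/19, 23/38, 16/19, 1, 1]
j=0: u_0=11/540 ∈ [0, 4/19) → index 1
j=1: u_1=71/540 ∈ [0, 4/19) → index 1
j=2: u_2=131/540 ∈ [9/38, 7/19) → index 3
j=3: u_3=191/540 ∈ [9/38, 7/19) → index 3
j=4: u_4=251/540 ∈ [7/19, 11/19) → index 4
j=5: u_5=311/540 ∈ [7/19, 11/19) → index 4
j=6: u_6=371/540 ∈ [23/38, 16/19) → index 6
j=7: u_7=431/540 ∈ [23/38, 16/19) → index 6
j=8: u_8=491/540 ∈ [16/19, 1) → index 7

1 1 3 3 4 4 6 6 7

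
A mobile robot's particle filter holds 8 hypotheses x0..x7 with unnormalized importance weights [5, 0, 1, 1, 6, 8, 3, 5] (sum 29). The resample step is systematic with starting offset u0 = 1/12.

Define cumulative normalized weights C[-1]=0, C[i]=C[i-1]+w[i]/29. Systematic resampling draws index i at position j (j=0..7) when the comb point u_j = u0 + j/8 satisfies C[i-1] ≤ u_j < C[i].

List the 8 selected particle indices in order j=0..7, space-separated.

C = [5/29, 5/29, 6/29, 7/29, 13/29, 21/29, 24/29, 1]
j=0: u_0=1/12 ∈ [0, 5/29) → index 0
j=1: u_1=5/24 ∈ [6/29, 7/29) → index 3
j=2: u_2=1/3 ∈ [7/29, 13/29) → index 4
j=3: u_3=11/24 ∈ [13/29, 21/29) → index 5
j=4: u_4=7/12 ∈ [13/29, 21/29) → index 5
j=5: u_5=17/24 ∈ [13/29, 21/29) → index 5
j=6: u_6=5/6 ∈ [24/29, 1) → index 7
j=7: u_7=23/24 ∈ [24/29, 1) → index 7

0 3 4 5 5 5 7 7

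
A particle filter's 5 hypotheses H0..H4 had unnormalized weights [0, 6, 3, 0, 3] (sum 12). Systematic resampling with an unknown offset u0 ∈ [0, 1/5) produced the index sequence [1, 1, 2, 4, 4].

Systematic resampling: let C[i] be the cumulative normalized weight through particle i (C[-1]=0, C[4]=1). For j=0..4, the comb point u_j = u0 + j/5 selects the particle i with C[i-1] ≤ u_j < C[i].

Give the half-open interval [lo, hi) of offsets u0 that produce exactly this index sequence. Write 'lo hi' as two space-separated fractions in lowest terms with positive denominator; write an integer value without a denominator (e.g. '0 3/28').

C = [0, 1/2, 3/4, 3/4, 1]
j=0 picked index 1: u0 ∈ [0, 1/2)
j=1 picked index 1: u0 ∈ [-1/5, 3/10)
j=2 picked index 2: u0 ∈ [1/10, 7/20)
j=3 picked index 4: u0 ∈ [3/20, 2/5)
j=4 picked index 4: u0 ∈ [-1/20, 1/5)
intersection: [3/20, 1/5)

3/20 1/5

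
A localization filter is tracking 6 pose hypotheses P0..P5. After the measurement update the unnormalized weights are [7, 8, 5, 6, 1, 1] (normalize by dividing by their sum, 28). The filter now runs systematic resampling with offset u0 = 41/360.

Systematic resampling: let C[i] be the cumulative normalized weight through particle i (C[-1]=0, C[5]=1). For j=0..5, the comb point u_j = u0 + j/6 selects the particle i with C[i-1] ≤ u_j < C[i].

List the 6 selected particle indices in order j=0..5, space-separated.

C = [1/4, 15/28, 5/7, 13/14, 27/28, 1]
j=0: u_0=41/360 ∈ [0, 1/4) → index 0
j=1: u_1=101/360 ∈ [1/4, 15/28) → index 1
j=2: u_2=161/360 ∈ [1/4, 15/28) → index 1
j=3: u_3=221/360 ∈ [15/28, 5/7) → index 2
j=4: u_4=281/360 ∈ [5/7, 13/14) → index 3
j=5: u_5=341/360 ∈ [13/14, 27/28) → index 4

0 1 1 2 3 4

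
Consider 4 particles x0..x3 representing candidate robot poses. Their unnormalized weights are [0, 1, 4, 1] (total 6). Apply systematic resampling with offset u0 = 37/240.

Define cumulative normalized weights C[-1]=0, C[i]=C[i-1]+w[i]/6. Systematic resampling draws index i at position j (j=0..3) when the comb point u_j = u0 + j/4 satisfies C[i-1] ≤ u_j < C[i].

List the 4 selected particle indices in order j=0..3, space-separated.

1 2 2 3

C = [0, 1/6, 5/6, 1]
j=0: u_0=37/240 ∈ [0, 1/6) → index 1
j=1: u_1=97/240 ∈ [1/6, 5/6) → index 2
j=2: u_2=157/240 ∈ [1/6, 5/6) → index 2
j=3: u_3=217/240 ∈ [5/6, 1) → index 3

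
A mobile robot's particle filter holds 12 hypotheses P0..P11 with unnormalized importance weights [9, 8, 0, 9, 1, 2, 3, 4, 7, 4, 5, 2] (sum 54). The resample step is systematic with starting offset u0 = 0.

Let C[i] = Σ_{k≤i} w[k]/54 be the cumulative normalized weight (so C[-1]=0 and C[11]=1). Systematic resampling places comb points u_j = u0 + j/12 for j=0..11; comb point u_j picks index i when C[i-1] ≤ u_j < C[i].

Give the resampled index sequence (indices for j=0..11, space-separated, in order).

0 0 1 1 3 3 5 6 8 8 9 10

C = [1/6, 17/54, 17/54, 13/27, 1/2, 29/54, 16/27, 2/3, 43/54, 47/54, 26/27, 1]
j=0: u_0=0 ∈ [0, 1/6) → index 0
j=1: u_1=1/12 ∈ [0, 1/6) → index 0
j=2: u_2=1/6 ∈ [1/6, 17/54) → index 1
j=3: u_3=1/4 ∈ [1/6, 17/54) → index 1
j=4: u_4=1/3 ∈ [17/54, 13/27) → index 3
j=5: u_5=5/12 ∈ [17/54, 13/27) → index 3
j=6: u_6=1/2 ∈ [1/2, 29/54) → index 5
j=7: u_7=7/12 ∈ [29/54, 16/27) → index 6
j=8: u_8=2/3 ∈ [2/3, 43/54) → index 8
j=9: u_9=3/4 ∈ [2/3, 43/54) → index 8
j=10: u_10=5/6 ∈ [43/54, 47/54) → index 9
j=11: u_11=11/12 ∈ [47/54, 26/27) → index 10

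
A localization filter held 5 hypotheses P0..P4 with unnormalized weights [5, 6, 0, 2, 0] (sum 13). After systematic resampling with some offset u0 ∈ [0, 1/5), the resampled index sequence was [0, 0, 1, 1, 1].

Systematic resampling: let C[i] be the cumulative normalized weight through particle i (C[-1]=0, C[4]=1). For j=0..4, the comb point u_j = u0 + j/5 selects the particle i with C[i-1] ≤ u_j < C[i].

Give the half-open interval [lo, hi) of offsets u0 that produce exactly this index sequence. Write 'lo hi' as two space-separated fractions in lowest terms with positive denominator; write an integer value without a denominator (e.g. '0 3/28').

C = [5/13, 11/13, 11/13, 1, 1]
j=0 picked index 0: u0 ∈ [0, 5/13)
j=1 picked index 0: u0 ∈ [-1/5, 12/65)
j=2 picked index 1: u0 ∈ [-1/65, 29/65)
j=3 picked index 1: u0 ∈ [-14/65, 16/65)
j=4 picked index 1: u0 ∈ [-27/65, 3/65)
intersection: [0, 3/65)

0 3/65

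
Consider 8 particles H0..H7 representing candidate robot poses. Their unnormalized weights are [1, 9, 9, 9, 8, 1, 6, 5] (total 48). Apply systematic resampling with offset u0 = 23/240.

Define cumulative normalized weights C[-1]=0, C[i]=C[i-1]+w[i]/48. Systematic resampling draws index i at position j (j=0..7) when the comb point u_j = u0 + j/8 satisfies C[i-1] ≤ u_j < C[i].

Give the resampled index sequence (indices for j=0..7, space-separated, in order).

1 2 2 3 4 4 6 7

C = [1/48, 5/24, 19/48, 7/12, 3/4, 37/48, 43/48, 1]
j=0: u_0=23/240 ∈ [1/48, 5/24) → index 1
j=1: u_1=53/240 ∈ [5/24, 19/48) → index 2
j=2: u_2=83/240 ∈ [5/24, 19/48) → index 2
j=3: u_3=113/240 ∈ [19/48, 7/12) → index 3
j=4: u_4=143/240 ∈ [7/12, 3/4) → index 4
j=5: u_5=173/240 ∈ [7/12, 3/4) → index 4
j=6: u_6=203/240 ∈ [37/48, 43/48) → index 6
j=7: u_7=233/240 ∈ [43/48, 1) → index 7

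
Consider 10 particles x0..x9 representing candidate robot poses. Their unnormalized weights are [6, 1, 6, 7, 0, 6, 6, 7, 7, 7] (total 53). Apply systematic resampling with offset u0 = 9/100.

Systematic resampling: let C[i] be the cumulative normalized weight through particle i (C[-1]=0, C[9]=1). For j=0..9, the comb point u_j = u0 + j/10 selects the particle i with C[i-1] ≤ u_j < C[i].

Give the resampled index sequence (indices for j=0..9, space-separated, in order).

0 2 3 5 5 6 7 8 9 9

C = [6/53, 7/53, 13/53, 20/53, 20/53, 26/53, 32/53, 39/53, 46/53, 1]
j=0: u_0=9/100 ∈ [0, 6/53) → index 0
j=1: u_1=19/100 ∈ [7/53, 13/53) → index 2
j=2: u_2=29/100 ∈ [13/53, 20/53) → index 3
j=3: u_3=39/100 ∈ [20/53, 26/53) → index 5
j=4: u_4=49/100 ∈ [20/53, 26/53) → index 5
j=5: u_5=59/100 ∈ [26/53, 32/53) → index 6
j=6: u_6=69/100 ∈ [32/53, 39/53) → index 7
j=7: u_7=79/100 ∈ [39/53, 46/53) → index 8
j=8: u_8=89/100 ∈ [46/53, 1) → index 9
j=9: u_9=99/100 ∈ [46/53, 1) → index 9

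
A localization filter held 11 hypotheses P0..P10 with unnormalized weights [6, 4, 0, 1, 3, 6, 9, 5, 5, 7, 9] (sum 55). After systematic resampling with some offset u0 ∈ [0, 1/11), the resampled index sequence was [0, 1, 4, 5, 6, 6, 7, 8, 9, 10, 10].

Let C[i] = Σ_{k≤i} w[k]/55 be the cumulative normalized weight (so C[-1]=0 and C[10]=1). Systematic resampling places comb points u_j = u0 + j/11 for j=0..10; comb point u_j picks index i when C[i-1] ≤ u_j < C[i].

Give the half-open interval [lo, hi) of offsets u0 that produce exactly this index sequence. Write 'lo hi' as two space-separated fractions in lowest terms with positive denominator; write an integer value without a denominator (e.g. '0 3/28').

C = [6/55, 2/11, 2/11, 1/5, 14/55, 4/11, 29/55, 34/55, 39/55, 46/55, 1]
j=0 picked index 0: u0 ∈ [0, 6/55)
j=1 picked index 1: u0 ∈ [1/55, 1/11)
j=2 picked index 4: u0 ∈ [1/55, 4/55)
j=3 picked index 5: u0 ∈ [-1/55, 1/11)
j=4 picked index 6: u0 ∈ [0, 9/55)
j=5 picked index 6: u0 ∈ [-1/11, 4/55)
j=6 picked index 7: u0 ∈ [-1/55, 4/55)
j=7 picked index 8: u0 ∈ [-1/55, 4/55)
j=8 picked index 9: u0 ∈ [-1/55, 6/55)
j=9 picked index 10: u0 ∈ [1/55, 2/11)
j=10 picked index 10: u0 ∈ [-4/55, 1/11)
intersection: [1/55, 4/55)

1/55 4/55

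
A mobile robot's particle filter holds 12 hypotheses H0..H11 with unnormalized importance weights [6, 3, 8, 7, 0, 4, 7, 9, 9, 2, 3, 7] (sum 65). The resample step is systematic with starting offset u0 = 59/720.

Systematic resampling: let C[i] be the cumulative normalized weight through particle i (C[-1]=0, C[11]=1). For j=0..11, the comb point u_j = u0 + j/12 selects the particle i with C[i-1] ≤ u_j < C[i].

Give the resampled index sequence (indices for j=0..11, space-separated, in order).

C = [6/65, 9/65, 17/65, 24/65, 24/65, 28/65, 7/13, 44/65, 53/65, 11/13, 58/65, 1]
j=0: u_0=59/720 ∈ [0, 6/65) → index 0
j=1: u_1=119/720 ∈ [9/65, 17/65) → index 2
j=2: u_2=179/720 ∈ [9/65, 17/65) → index 2
j=3: u_3=239/720 ∈ [17/65, 24/65) → index 3
j=4: u_4=299/720 ∈ [24/65, 28/65) → index 5
j=5: u_5=359/720 ∈ [28/65, 7/13) → index 6
j=6: u_6=419/720 ∈ [7/13, 44/65) → index 7
j=7: u_7=479/720 ∈ [7/13, 44/65) → index 7
j=8: u_8=539/720 ∈ [44/65, 53/65) → index 8
j=9: u_9=599/720 ∈ [53/65, 11/13) → index 9
j=10: u_10=659/720 ∈ [58/65, 1) → index 11
j=11: u_11=719/720 ∈ [58/65, 1) → index 11

0 2 2 3 5 6 7 7 8 9 11 11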